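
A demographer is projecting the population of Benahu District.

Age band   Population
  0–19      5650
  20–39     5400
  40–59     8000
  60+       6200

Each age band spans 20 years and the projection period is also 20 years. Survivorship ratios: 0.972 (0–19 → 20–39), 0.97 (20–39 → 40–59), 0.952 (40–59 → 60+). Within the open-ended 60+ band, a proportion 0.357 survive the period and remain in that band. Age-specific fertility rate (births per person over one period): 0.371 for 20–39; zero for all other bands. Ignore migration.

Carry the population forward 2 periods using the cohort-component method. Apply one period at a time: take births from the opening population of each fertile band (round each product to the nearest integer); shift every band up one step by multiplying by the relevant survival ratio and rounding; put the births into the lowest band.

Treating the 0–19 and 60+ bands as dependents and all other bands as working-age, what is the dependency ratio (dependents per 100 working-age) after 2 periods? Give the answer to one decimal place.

144.8

[period 1]
Births: 5400 * 0.371 = 2003
20–39: 5650 * 0.972 = 5492
40–59: 5400 * 0.97 = 5238
60+: 8000 * 0.952 + 6200 * 0.357 = 7616 + 2213 = 9829
Population now: 0–19=2003, 20–39=5492, 40–59=5238, 60+=9829
[period 2]
Births: 5492 * 0.371 = 2038
20–39: 2003 * 0.972 = 1947
40–59: 5492 * 0.97 = 5327
60+: 5238 * 0.952 + 9829 * 0.357 = 4987 + 3509 = 8496
Population now: 0–19=2038, 20–39=1947, 40–59=5327, 60+=8496
Dependents (band 0–19 + band 60+) = 2038 + 8496 = 10534; working-age = 7274; ratio = 10534/7274 × 100 = 144.8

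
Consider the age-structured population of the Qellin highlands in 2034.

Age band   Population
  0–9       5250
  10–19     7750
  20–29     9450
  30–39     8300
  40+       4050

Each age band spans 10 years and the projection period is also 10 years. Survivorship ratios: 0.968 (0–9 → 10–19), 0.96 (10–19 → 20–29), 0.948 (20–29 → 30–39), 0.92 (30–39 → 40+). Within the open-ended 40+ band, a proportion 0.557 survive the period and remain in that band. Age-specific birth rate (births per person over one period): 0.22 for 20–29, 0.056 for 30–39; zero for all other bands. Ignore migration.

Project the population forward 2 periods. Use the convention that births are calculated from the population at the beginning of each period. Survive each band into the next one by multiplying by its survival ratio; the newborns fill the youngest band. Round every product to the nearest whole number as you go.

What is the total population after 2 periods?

Period 1:
Births: 9450 × 0.22 = 2079 ; 8300 × 0.056 = 465 → total 2544
10–19: 5250 × 0.968 = 5082
20–29: 7750 × 0.96 = 7440
30–39: 9450 × 0.948 = 8959
40+: 8300 × 0.92 + 4050 × 0.557 = 7636 + 2256 = 9892
→ [2544, 5082, 7440, 8959, 9892]
Period 2:
Births: 7440 × 0.22 = 1637 ; 8959 × 0.056 = 502 → total 2139
10–19: 2544 × 0.968 = 2463
20–29: 5082 × 0.96 = 4879
30–39: 7440 × 0.948 = 7053
40+: 8959 × 0.92 + 9892 × 0.557 = 8242 + 5510 = 13752
→ [2139, 2463, 4879, 7053, 13752]
Total after period 2: 2139 + 2463 + 4879 + 7053 + 13752 = 30286

30286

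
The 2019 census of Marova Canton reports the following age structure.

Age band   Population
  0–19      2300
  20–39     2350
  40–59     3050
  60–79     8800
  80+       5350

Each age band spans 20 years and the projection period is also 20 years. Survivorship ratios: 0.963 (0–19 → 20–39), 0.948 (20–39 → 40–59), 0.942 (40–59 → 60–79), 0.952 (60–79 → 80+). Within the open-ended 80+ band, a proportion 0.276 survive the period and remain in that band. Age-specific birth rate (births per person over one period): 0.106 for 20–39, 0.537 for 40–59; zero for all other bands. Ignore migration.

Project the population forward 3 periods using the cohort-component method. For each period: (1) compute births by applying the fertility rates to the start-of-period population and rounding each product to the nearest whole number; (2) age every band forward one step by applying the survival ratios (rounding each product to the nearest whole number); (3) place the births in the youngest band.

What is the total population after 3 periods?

9904

Call the groups 1 to 5, youngest first.
— Period 1 —
Births: 2350 × 0.106 = 249  |  3050 × 0.537 = 1638 — total 1887
Group 2: 2300 × 0.963 = 2215
Group 3: 2350 × 0.948 = 2228
Group 4: 3050 × 0.942 = 2873
Group 5: 8800 × 0.952 + 5350 × 0.276 = 8378 + 1477 = 9855
Giving 1887 / 2215 / 2228 / 2873 / 9855.
— Period 2 —
Births: 2215 × 0.106 = 235  |  2228 × 0.537 = 1196 — total 1431
Group 2: 1887 × 0.963 = 1817
Group 3: 2215 × 0.948 = 2100
Group 4: 2228 × 0.942 = 2099
Group 5: 2873 × 0.952 + 9855 × 0.276 = 2735 + 2720 = 5455
Giving 1431 / 1817 / 2100 / 2099 / 5455.
— Period 3 —
Births: 1817 × 0.106 = 193  |  2100 × 0.537 = 1128 — total 1321
Group 2: 1431 × 0.963 = 1378
Group 3: 1817 × 0.948 = 1723
Group 4: 2100 × 0.942 = 1978
Group 5: 2099 × 0.952 + 5455 × 0.276 = 1998 + 1506 = 3504
Giving 1321 / 1378 / 1723 / 1978 / 3504.
Total after period 3: 1321 + 1378 + 1723 + 1978 + 3504 = 9904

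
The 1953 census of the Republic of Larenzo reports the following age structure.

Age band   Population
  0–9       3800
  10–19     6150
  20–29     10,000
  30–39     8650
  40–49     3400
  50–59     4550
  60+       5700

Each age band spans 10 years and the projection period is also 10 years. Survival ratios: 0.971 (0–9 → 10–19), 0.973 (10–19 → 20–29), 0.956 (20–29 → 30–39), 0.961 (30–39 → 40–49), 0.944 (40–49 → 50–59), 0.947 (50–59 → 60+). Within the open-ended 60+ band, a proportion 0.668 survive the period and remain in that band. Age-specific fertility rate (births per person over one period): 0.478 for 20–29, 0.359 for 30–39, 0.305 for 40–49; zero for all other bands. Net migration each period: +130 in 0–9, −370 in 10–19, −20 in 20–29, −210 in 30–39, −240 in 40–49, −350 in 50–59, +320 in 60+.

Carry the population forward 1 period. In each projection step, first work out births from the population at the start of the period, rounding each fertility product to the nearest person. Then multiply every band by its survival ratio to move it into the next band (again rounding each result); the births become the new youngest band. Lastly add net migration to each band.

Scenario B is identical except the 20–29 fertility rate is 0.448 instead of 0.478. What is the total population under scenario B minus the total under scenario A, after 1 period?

-300

Numbering the groups 1..7 from youngest to oldest:
Period 1.
Births: 10000 × 0.478 = 4780 ; 8650 × 0.359 = 3105 ; 3400 × 0.305 = 1037 — total 8922
Group 2: 3800 × 0.971 = 3690
Group 3: 6150 × 0.973 = 5984
Group 4: 10000 × 0.956 = 9560
Group 5: 8650 × 0.961 = 8313
Group 6: 3400 × 0.944 = 3210
Group 7: 4550 × 0.947 + 5700 × 0.668 = 4309 + 3808 = 8117
Net migration: Group 1 + 130 → 9052; Group 2 − 370 → 3320; Group 3 − 20 → 5964; Group 4 − 210 → 9350; Group 5 − 240 → 8073; Group 6 − 350 → 2860; Group 7 + 320 → 8437
End of period: [9052, 3320, 5964, 9350, 8073, 2860, 8437]
Scenario A total after 1 period: 47056
Scenario B projection —
Period 1.
Births: 10000 × 0.448 = 4480 ; 8650 × 0.359 = 3105 ; 3400 × 0.305 = 1037 — total 8622
Group 2: 3800 × 0.971 = 3690
Group 3: 6150 × 0.973 = 5984
Group 4: 10000 × 0.956 = 9560
Group 5: 8650 × 0.961 = 8313
Group 6: 3400 × 0.944 = 3210
Group 7: 4550 × 0.947 + 5700 × 0.668 = 4309 + 3808 = 8117
Net migration: Group 1 + 130 → 8752; Group 2 − 370 → 3320; Group 3 − 20 → 5964; Group 4 − 210 → 9350; Group 5 − 240 → 8073; Group 6 − 350 → 2860; Group 7 + 320 → 8437
End of period: [8752, 3320, 5964, 9350, 8073, 2860, 8437]
Scenario B total after 1 period: 46756
Difference B − A = 46756 − 47056 = -300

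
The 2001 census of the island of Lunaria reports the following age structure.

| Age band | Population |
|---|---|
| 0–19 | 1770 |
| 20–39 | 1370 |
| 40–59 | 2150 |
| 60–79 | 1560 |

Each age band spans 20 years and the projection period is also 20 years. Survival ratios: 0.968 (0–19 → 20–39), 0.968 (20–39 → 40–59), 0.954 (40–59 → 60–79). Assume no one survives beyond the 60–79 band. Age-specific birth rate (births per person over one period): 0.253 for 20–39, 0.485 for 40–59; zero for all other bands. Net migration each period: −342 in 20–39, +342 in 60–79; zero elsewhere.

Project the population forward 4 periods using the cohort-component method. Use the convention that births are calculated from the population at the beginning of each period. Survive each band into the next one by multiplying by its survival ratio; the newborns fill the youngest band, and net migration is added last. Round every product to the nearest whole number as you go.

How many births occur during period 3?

Call the bands 1 to 4, youngest first.
Period 1:
Births: 1370 × 0.253 = 347 ; 2150 × 0.485 = 1043 — total 1390
Band 2: 1770 × 0.968 = 1713
Band 3: 1370 × 0.968 = 1326
Band 4: 2150 × 0.954 = 2051
Net migration: Band 2 − 342 → 1371; Band 4 + 342 → 2393
End of period: [1390, 1371, 1326, 2393]
Period 2:
Births: 1371 × 0.253 = 347 ; 1326 × 0.485 = 643 — total 990
Band 2: 1390 × 0.968 = 1346
Band 3: 1371 × 0.968 = 1327
Band 4: 1326 × 0.954 = 1265
Net migration: Band 2 − 342 → 1004; Band 4 + 342 → 1607
End of period: [990, 1004, 1327, 1607]
Period 3:
Births: 1004 × 0.253 = 254 ; 1327 × 0.485 = 644 — total 898
Band 2: 990 × 0.968 = 958
Band 3: 1004 × 0.968 = 972
Band 4: 1327 × 0.954 = 1266
Net migration: Band 2 − 342 → 616; Band 4 + 342 → 1608
End of period: [898, 616, 972, 1608]

898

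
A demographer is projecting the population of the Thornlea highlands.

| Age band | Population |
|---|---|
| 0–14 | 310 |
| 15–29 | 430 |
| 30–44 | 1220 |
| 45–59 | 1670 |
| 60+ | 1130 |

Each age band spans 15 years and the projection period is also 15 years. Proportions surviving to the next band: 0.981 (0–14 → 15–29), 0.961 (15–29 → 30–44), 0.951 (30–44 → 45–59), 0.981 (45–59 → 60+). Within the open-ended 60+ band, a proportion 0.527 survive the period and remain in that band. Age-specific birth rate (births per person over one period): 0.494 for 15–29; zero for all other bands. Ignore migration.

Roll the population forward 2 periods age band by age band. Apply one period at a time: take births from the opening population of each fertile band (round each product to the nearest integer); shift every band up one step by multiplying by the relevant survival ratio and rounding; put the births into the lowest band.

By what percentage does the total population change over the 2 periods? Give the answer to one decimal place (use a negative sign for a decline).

-29.5

(Groups numbered youngest = 1 to oldest = 5.)
[period 1]
Births: 430 × 0.494 = 212
Group 2: 310 × 0.981 = 304
Group 3: 430 × 0.961 = 413
Group 4: 1220 × 0.951 = 1160
Group 5: 1670 × 0.981 + 1130 × 0.527 = 1638 + 596 = 2234
End of period: [212, 304, 413, 1160, 2234]
[period 2]
Births: 304 × 0.494 = 150
Group 2: 212 × 0.981 = 208
Group 3: 304 × 0.961 = 292
Group 4: 413 × 0.951 = 393
Group 5: 1160 × 0.981 + 2234 × 0.527 = 1138 + 1177 = 2315
End of period: [150, 208, 292, 393, 2315]
Total: 4760 → 3358; change = -1402; percentage change = -29.5%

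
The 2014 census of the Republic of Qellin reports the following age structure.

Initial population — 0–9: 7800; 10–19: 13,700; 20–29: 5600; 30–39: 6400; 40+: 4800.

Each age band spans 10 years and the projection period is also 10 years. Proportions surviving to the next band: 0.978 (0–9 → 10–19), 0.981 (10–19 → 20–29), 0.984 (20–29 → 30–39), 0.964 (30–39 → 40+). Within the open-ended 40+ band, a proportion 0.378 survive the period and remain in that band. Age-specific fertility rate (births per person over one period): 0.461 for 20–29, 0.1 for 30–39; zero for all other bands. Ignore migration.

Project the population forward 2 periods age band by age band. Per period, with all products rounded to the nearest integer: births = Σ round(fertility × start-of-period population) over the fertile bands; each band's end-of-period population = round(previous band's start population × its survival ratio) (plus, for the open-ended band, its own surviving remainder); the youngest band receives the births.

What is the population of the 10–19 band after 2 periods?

3151

Let band 1 be 0–9 through band 5 = 40+.
— Period 1 —
Births: 5600 * 0.461 = 2582, 6400 * 0.1 = 640 ⇒ total 3222
Band 2: 7800 * 0.978 = 7628
Band 3: 13700 * 0.981 = 13440
Band 4: 5600 * 0.984 = 5510
Band 5: 6400 * 0.964 + 4800 * 0.378 = 6170 + 1814 = 7984
End of period: [3222, 7628, 13440, 5510, 7984]
— Period 2 —
Births: 13440 * 0.461 = 6196, 5510 * 0.1 = 551 ⇒ total 6747
Band 2: 3222 * 0.978 = 3151
Band 3: 7628 * 0.981 = 7483
Band 4: 13440 * 0.984 = 13225
Band 5: 5510 * 0.964 + 7984 * 0.378 = 5312 + 3018 = 8330
End of period: [6747, 3151, 7483, 13225, 8330]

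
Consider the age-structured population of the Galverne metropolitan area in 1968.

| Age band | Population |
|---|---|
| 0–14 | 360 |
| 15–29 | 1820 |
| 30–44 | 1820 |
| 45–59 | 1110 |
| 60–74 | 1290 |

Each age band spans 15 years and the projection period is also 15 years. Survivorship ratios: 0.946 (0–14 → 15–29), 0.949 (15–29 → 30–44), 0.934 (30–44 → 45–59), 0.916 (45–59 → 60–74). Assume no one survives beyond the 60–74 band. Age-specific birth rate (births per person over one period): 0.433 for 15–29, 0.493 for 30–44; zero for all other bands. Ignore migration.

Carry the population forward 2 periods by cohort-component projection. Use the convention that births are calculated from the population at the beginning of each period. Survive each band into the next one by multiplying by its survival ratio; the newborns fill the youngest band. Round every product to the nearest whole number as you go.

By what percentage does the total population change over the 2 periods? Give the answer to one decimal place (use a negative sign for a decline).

After projecting period 1:
Births: 1820 * 0.433 = 788, 1820 * 0.493 = 897 → total 1685
15–29: 360 * 0.946 = 341
30–44: 1820 * 0.949 = 1727
45–59: 1820 * 0.934 = 1700
60–74: 1110 * 0.916 = 1017
Population now: 0–14=1685, 15–29=341, 30–44=1727, 45–59=1700, 60–74=1017
After projecting period 2:
Births: 341 * 0.433 = 148, 1727 * 0.493 = 851 → total 999
15–29: 1685 * 0.946 = 1594
30–44: 341 * 0.949 = 324
45–59: 1727 * 0.934 = 1613
60–74: 1700 * 0.916 = 1557
Population now: 0–14=999, 15–29=1594, 30–44=324, 45–59=1613, 60–74=1557
Total: 6400 → 6087; change = -313; percentage change = -4.9%

-4.9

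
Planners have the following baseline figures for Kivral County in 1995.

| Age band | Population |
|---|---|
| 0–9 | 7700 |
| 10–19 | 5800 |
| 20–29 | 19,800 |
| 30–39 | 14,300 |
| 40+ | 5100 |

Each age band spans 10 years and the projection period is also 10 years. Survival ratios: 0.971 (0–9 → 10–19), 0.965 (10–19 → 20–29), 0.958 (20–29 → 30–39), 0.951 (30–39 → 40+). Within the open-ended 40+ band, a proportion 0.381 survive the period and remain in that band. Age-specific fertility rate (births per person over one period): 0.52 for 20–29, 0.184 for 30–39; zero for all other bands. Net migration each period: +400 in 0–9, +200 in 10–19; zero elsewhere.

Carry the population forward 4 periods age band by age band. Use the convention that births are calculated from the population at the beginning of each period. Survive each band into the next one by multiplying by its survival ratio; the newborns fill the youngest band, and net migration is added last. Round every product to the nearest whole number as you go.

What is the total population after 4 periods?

44470

Period 1.
Births: 19800 * 0.52 = 10296, 14300 * 0.184 = 2631 → total 12927
10–19: 7700 * 0.971 = 7477
20–29: 5800 * 0.965 = 5597
30–39: 19800 * 0.958 = 18968
40+: 14300 * 0.951 + 5100 * 0.381 = 13599 + 1943 = 15542
Net migration: 0–9 + 400 → 13327; 10–19 + 200 → 7677
Population now: 0–9=13327, 10–19=7677, 20–29=5597, 30–39=18968, 40+=15542
Period 2.
Births: 5597 * 0.52 = 2910, 18968 * 0.184 = 3490 → total 6400
10–19: 13327 * 0.971 = 12941
20–29: 7677 * 0.965 = 7408
30–39: 5597 * 0.958 = 5362
40+: 18968 * 0.951 + 15542 * 0.381 = 18039 + 5922 = 23961
Net migration: 0–9 + 400 → 6800; 10–19 + 200 → 13141
Population now: 0–9=6800, 10–19=13141, 20–29=7408, 30–39=5362, 40+=23961
Period 3.
Births: 7408 * 0.52 = 3852, 5362 * 0.184 = 987 → total 4839
10–19: 6800 * 0.971 = 6603
20–29: 13141 * 0.965 = 12681
30–39: 7408 * 0.958 = 7097
40+: 5362 * 0.951 + 23961 * 0.381 = 5099 + 9129 = 14228
Net migration: 0–9 + 400 → 5239; 10–19 + 200 → 6803
Population now: 0–9=5239, 10–19=6803, 20–29=12681, 30–39=7097, 40+=14228
Period 4.
Births: 12681 * 0.52 = 6594, 7097 * 0.184 = 1306 → total 7900
10–19: 5239 * 0.971 = 5087
20–29: 6803 * 0.965 = 6565
30–39: 12681 * 0.958 = 12148
40+: 7097 * 0.951 + 14228 * 0.381 = 6749 + 5421 = 12170
Net migration: 0–9 + 400 → 8300; 10–19 + 200 → 5287
Population now: 0–9=8300, 10–19=5287, 20–29=6565, 30–39=12148, 40+=12170
Total after period 4: 8300 + 5287 + 6565 + 12148 + 12170 = 44470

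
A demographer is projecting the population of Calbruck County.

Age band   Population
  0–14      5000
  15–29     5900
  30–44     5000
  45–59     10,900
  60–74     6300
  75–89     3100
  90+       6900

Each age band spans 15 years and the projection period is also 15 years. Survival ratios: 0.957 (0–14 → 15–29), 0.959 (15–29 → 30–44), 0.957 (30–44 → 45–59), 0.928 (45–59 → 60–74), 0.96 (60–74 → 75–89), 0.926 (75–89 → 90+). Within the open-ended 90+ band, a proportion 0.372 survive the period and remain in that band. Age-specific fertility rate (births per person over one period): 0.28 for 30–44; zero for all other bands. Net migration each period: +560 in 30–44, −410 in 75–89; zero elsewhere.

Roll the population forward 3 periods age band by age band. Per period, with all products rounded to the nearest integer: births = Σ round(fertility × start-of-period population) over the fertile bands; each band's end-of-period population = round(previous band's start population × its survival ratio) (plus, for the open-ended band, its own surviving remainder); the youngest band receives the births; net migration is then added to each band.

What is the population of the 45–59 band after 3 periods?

4928

Period 1:
Births: 5000 × 0.28 = 1400
15–29: 5000 × 0.957 = 4785
30–44: 5900 × 0.959 = 5658
45–59: 5000 × 0.957 = 4785
60–74: 10900 × 0.928 = 10115
75–89: 6300 × 0.96 = 6048
90+: 3100 × 0.926 + 6900 × 0.372 = 2871 + 2567 = 5438
Net migration: 30–44 + 560 → 6218; 75–89 − 410 → 5638
Population now: 0–14=1400, 15–29=4785, 30–44=6218, 45–59=4785, 60–74=10115, 75–89=5638, 90+=5438
Period 2:
Births: 6218 × 0.28 = 1741
15–29: 1400 × 0.957 = 1340
30–44: 4785 × 0.959 = 4589
45–59: 6218 × 0.957 = 5951
60–74: 4785 × 0.928 = 4440
75–89: 10115 × 0.96 = 9710
90+: 5638 × 0.926 + 5438 × 0.372 = 5221 + 2023 = 7244
Net migration: 30–44 + 560 → 5149; 75–89 − 410 → 9300
Population now: 0–14=1741, 15–29=1340, 30–44=5149, 45–59=5951, 60–74=4440, 75–89=9300, 90+=7244
Period 3:
Births: 5149 × 0.28 = 1442
15–29: 1741 × 0.957 = 1666
30–44: 1340 × 0.959 = 1285
45–59: 5149 × 0.957 = 4928
60–74: 5951 × 0.928 = 5523
75–89: 4440 × 0.96 = 4262
90+: 9300 × 0.926 + 7244 × 0.372 = 8612 + 2695 = 11307
Net migration: 30–44 + 560 → 1845; 75–89 − 410 → 3852
Population now: 0–14=1442, 15–29=1666, 30–44=1845, 45–59=4928, 60–74=5523, 75–89=3852, 90+=11307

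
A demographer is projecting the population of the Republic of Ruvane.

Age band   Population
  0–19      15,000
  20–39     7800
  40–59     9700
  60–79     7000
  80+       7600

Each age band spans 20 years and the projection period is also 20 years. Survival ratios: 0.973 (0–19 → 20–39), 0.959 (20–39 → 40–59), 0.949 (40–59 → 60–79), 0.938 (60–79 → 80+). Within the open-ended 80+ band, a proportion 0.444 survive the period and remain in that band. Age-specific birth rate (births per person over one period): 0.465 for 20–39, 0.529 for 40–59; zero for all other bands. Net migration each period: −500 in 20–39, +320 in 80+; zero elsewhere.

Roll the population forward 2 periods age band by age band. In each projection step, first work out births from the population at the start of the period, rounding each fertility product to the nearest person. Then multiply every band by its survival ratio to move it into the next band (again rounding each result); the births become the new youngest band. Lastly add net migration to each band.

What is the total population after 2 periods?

52658

(Bands numbered youngest = 1 to oldest = 5.)
Period 1:
Births: 7800 × 0.465 = 3627, 9700 × 0.529 = 5131 ⇒ total 8758
Band 2: 15000 × 0.973 = 14595
Band 3: 7800 × 0.959 = 7480
Band 4: 9700 × 0.949 = 9205
Band 5: 7000 × 0.938 + 7600 × 0.444 = 6566 + 3374 = 9940
Net migration: Band 2 − 500 → 14095; Band 5 + 320 → 10260
Population now: 0–19=8758, 20–39=14095, 40–59=7480, 60–79=9205, 80+=10260
Period 2:
Births: 14095 × 0.465 = 6554, 7480 × 0.529 = 3957 ⇒ total 10511
Band 2: 8758 × 0.973 = 8522
Band 3: 14095 × 0.959 = 13517
Band 4: 7480 × 0.949 = 7099
Band 5: 9205 × 0.938 + 10260 × 0.444 = 8634 + 4555 = 13189
Net migration: Band 2 − 500 → 8022; Band 5 + 320 → 13509
Population now: 0–19=10511, 20–39=8022, 40–59=13517, 60–79=7099, 80+=13509
Total after period 2: 10511 + 8022 + 13517 + 7099 + 13509 = 52658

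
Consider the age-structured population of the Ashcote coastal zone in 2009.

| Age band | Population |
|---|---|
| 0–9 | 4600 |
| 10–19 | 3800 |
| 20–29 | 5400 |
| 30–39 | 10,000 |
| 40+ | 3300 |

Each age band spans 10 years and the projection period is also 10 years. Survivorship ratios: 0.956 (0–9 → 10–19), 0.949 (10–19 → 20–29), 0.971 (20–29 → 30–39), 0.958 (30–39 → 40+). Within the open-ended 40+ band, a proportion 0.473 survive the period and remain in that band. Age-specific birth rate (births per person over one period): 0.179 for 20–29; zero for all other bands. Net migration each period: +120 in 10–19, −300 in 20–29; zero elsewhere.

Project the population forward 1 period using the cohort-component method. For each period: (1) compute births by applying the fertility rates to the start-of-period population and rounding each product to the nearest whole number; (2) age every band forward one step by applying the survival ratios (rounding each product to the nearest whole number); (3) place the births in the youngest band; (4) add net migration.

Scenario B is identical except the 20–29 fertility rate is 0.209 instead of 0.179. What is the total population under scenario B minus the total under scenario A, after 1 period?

162

[period 1]
Births: 5400 × 0.179 = 967
10–19: 4600 × 0.956 = 4398
20–29: 3800 × 0.949 = 3606
30–39: 5400 × 0.971 = 5243
40+: 10000 × 0.958 + 3300 × 0.473 = 9580 + 1561 = 11141
Net migration: 10–19 + 120 → 4518; 20–29 − 300 → 3306
Population now: 0–9=967, 10–19=4518, 20–29=3306, 30–39=5243, 40+=11141
Scenario A total after 1 period: 25175
Scenario B projection —
[period 1]
Births: 5400 × 0.209 = 1129
10–19: 4600 × 0.956 = 4398
20–29: 3800 × 0.949 = 3606
30–39: 5400 × 0.971 = 5243
40+: 10000 × 0.958 + 3300 × 0.473 = 9580 + 1561 = 11141
Net migration: 10–19 + 120 → 4518; 20–29 − 300 → 3306
Population now: 0–9=1129, 10–19=4518, 20–29=3306, 30–39=5243, 40+=11141
Scenario B total after 1 period: 25337
Difference B − A = 25337 − 25175 = 162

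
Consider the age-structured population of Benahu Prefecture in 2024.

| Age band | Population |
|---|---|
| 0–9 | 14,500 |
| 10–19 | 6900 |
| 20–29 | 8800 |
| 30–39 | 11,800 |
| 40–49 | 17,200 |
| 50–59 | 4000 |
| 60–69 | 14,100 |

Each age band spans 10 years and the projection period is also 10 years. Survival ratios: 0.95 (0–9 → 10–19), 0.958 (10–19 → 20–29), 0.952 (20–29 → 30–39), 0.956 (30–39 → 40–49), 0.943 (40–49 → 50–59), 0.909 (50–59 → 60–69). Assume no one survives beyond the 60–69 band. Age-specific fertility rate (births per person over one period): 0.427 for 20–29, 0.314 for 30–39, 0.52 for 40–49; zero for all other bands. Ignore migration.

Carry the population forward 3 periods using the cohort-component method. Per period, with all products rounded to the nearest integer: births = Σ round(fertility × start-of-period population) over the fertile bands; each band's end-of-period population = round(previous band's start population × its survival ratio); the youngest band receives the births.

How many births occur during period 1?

16407

After projecting period 1:
Births: 8800 * 0.427 = 3758  |  11800 * 0.314 = 3705  |  17200 * 0.52 = 8944 ⇒ total 16407
10–19: 14500 * 0.95 = 13775
20–29: 6900 * 0.958 = 6610
30–39: 8800 * 0.952 = 8378
40–49: 11800 * 0.956 = 11281
50–59: 17200 * 0.943 = 16220
60–69: 4000 * 0.909 = 3636
Population now: 0–9=16407, 10–19=13775, 20–29=6610, 30–39=8378, 40–49=11281, 50–59=16220, 60–69=3636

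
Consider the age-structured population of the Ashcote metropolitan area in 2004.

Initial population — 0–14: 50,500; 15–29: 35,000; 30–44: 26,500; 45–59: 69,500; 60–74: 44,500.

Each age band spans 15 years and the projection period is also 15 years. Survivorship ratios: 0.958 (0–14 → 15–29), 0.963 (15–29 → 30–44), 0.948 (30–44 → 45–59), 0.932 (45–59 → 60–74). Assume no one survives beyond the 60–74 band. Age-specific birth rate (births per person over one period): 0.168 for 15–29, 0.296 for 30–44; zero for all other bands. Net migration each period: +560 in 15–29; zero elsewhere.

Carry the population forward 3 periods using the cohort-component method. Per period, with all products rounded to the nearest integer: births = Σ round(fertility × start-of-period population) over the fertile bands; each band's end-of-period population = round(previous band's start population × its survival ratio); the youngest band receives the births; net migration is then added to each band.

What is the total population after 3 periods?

Call the groups 1 to 5, youngest first.
Period 1.
Births: 35000 × 0.168 = 5880  |  26500 × 0.296 = 7844 → 13724
Group 2: 50500 × 0.958 = 48379
Group 3: 35000 × 0.963 = 33705
Group 4: 26500 × 0.948 = 25122
Group 5: 69500 × 0.932 = 64774
Net migration: Group 2 + 560 → 48939
Population now: 0–14=13724, 15–29=48939, 30–44=33705, 45–59=25122, 60–74=64774
Period 2.
Births: 48939 × 0.168 = 8222  |  33705 × 0.296 = 9977 → 18199
Group 2: 13724 × 0.958 = 13148
Group 3: 48939 × 0.963 = 47128
Group 4: 33705 × 0.948 = 31952
Group 5: 25122 × 0.932 = 23414
Net migration: Group 2 + 560 → 13708
Population now: 0–14=18199, 15–29=13708, 30–44=47128, 45–59=31952, 60–74=23414
Period 3.
Births: 13708 × 0.168 = 2303  |  47128 × 0.296 = 13950 → 16253
Group 2: 18199 × 0.958 = 17435
Group 3: 13708 × 0.963 = 13201
Group 4: 47128 × 0.948 = 44677
Group 5: 31952 × 0.932 = 29779
Net migration: Group 2 + 560 → 17995
Population now: 0–14=16253, 15–29=17995, 30–44=13201, 45–59=44677, 60–74=29779
Total after period 3: 16253 + 17995 + 13201 + 44677 + 29779 = 121905

121905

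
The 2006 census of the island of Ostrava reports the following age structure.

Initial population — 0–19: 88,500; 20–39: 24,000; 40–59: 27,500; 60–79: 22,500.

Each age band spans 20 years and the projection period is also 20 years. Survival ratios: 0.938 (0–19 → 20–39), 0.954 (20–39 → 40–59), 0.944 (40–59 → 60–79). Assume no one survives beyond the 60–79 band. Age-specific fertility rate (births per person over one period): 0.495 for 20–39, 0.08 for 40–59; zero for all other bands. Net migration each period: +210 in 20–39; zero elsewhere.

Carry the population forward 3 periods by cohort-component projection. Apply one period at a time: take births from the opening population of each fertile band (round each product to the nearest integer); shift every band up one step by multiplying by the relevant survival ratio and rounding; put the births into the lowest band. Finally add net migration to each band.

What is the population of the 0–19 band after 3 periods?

12993

After projecting period 1:
Births: 24000 × 0.495 = 11880, 27500 × 0.08 = 2200 → 14080
20–39: 88500 × 0.938 = 83013
40–59: 24000 × 0.954 = 22896
60–79: 27500 × 0.944 = 25960
Net migration: 20–39 + 210 → 83223
→ [14080, 83223, 22896, 25960]
After projecting period 2:
Births: 83223 × 0.495 = 41195, 22896 × 0.08 = 1832 → 43027
20–39: 14080 × 0.938 = 13207
40–59: 83223 × 0.954 = 79395
60–79: 22896 × 0.944 = 21614
Net migration: 20–39 + 210 → 13417
→ [43027, 13417, 79395, 21614]
After projecting period 3:
Births: 13417 × 0.495 = 6641, 79395 × 0.08 = 6352 → 12993
20–39: 43027 × 0.938 = 40359
40–59: 13417 × 0.954 = 12800
60–79: 79395 × 0.944 = 74949
Net migration: 20–39 + 210 → 40569
→ [12993, 40569, 12800, 74949]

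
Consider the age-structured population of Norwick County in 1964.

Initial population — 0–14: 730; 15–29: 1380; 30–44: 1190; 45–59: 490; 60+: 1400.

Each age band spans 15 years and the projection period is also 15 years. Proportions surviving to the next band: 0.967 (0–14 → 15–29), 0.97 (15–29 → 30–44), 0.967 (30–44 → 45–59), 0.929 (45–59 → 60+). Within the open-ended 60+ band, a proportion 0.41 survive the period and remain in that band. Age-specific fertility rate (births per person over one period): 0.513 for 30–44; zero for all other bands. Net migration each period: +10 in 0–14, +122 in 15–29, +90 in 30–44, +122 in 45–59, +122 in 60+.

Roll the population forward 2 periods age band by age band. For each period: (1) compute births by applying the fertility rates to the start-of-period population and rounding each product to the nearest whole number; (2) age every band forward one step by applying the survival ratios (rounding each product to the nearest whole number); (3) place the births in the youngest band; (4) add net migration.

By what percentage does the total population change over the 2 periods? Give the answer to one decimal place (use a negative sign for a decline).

Period 1.
Births: 1190 × 0.513 = 610
15–29: 730 × 0.967 = 706
30–44: 1380 × 0.97 = 1339
45–59: 1190 × 0.967 = 1151
60+: 490 × 0.929 + 1400 × 0.41 = 455 + 574 = 1029
Net migration: 0–14 + 10 → 620; 15–29 + 122 → 828; 30–44 + 90 → 1429; 45–59 + 122 → 1273; 60+ + 122 → 1151
→ [620, 828, 1429, 1273, 1151]
Period 2.
Births: 1429 × 0.513 = 733
15–29: 620 × 0.967 = 600
30–44: 828 × 0.97 = 803
45–59: 1429 × 0.967 = 1382
60+: 1273 × 0.929 + 1151 × 0.41 = 1183 + 472 = 1655
Net migration: 0–14 + 10 → 743; 15–29 + 122 → 722; 30–44 + 90 → 893; 45–59 + 122 → 1504; 60+ + 122 → 1777
→ [743, 722, 893, 1504, 1777]
Total: 5190 → 5639; change = 449; percentage change = 8.7%

8.7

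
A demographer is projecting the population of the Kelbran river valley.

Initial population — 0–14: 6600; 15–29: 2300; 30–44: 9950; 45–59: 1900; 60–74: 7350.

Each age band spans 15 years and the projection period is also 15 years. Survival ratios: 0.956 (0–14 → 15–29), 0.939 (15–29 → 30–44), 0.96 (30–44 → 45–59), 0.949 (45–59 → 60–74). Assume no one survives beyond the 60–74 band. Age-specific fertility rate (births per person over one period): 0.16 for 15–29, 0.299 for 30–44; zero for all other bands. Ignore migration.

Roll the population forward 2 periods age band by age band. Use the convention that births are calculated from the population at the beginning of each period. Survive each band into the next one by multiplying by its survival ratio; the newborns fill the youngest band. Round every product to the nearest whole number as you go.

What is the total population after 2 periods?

21916

(Groups numbered youngest = 1 to oldest = 5.)
Period 1.
Births: 2300 * 0.16 = 368, 9950 * 0.299 = 2975 — total 3343
Group 2: 6600 * 0.956 = 6310
Group 3: 2300 * 0.939 = 2160
Group 4: 9950 * 0.96 = 9552
Group 5: 1900 * 0.949 = 1803
Population now: 0–14=3343, 15–29=6310, 30–44=2160, 45–59=9552, 60–74=1803
Period 2.
Births: 6310 * 0.16 = 1010, 2160 * 0.299 = 646 — total 1656
Group 2: 3343 * 0.956 = 3196
Group 3: 6310 * 0.939 = 5925
Group 4: 2160 * 0.96 = 2074
Group 5: 9552 * 0.949 = 9065
Population now: 0–14=1656, 15–29=3196, 30–44=5925, 45–59=2074, 60–74=9065
Total after period 2: 1656 + 3196 + 5925 + 2074 + 9065 = 21916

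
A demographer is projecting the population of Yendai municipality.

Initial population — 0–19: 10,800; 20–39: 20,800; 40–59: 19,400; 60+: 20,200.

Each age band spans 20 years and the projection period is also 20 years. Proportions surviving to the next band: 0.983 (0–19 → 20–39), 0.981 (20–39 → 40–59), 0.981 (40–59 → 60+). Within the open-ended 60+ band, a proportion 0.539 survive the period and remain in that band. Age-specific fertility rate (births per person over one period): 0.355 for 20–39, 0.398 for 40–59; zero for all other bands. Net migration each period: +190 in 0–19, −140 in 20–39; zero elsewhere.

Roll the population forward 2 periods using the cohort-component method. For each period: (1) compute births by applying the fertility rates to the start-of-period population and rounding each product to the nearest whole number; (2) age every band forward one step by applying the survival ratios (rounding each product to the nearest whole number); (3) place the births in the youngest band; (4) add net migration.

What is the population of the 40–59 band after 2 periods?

10277

Period 1.
Births: 20800 × 0.355 = 7384  |  19400 × 0.398 = 7721 ⇒ total 15105
20–39: 10800 × 0.983 = 10616
40–59: 20800 × 0.981 = 20405
60+: 19400 × 0.981 + 20200 × 0.539 = 19031 + 10888 = 29919
Net migration: 0–19 + 190 → 15295; 20–39 − 140 → 10476
Giving 15295 / 10476 / 20405 / 29919.
Period 2.
Births: 10476 × 0.355 = 3719  |  20405 × 0.398 = 8121 ⇒ total 11840
20–39: 15295 × 0.983 = 15035
40–59: 10476 × 0.981 = 10277
60+: 20405 × 0.981 + 29919 × 0.539 = 20017 + 16126 = 36143
Net migration: 0–19 + 190 → 12030; 20–39 − 140 → 14895
Giving 12030 / 14895 / 10277 / 36143.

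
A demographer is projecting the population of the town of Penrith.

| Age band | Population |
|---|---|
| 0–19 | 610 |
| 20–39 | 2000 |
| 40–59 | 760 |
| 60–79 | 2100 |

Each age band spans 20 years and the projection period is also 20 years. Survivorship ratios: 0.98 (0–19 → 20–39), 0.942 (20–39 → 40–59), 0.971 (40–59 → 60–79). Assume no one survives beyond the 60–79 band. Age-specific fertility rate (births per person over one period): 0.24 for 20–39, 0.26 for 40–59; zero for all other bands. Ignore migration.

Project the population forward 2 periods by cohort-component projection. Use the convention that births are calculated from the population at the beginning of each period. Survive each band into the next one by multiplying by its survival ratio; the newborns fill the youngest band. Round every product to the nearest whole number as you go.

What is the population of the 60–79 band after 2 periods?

1829

Period 1.
Births: 2000 × 0.24 = 480  |  760 × 0.26 = 198 → total 678
20–39: 610 × 0.98 = 598
40–59: 2000 × 0.942 = 1884
60–79: 760 × 0.971 = 738
Giving 678 / 598 / 1884 / 738.
Period 2.
Births: 598 × 0.24 = 144  |  1884 × 0.26 = 490 → total 634
20–39: 678 × 0.98 = 664
40–59: 598 × 0.942 = 563
60–79: 1884 × 0.971 = 1829
Giving 634 / 664 / 563 / 1829.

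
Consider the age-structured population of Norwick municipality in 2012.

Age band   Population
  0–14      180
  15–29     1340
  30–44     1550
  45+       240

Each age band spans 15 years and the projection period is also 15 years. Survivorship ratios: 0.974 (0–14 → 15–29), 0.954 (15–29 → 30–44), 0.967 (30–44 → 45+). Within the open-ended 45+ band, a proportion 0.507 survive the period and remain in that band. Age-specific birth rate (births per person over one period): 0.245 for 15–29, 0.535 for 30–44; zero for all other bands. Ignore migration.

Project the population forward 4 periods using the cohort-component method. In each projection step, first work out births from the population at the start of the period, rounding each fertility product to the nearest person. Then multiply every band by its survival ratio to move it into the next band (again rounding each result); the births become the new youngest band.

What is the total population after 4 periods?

3429

[period 1]
Births: 1340 * 0.245 = 328, 1550 * 0.535 = 829 → 1157
15–29: 180 * 0.974 = 175
30–44: 1340 * 0.954 = 1278
45+: 1550 * 0.967 + 240 * 0.507 = 1499 + 122 = 1621
Population now: 0–14=1157, 15–29=175, 30–44=1278, 45+=1621
[period 2]
Births: 175 * 0.245 = 43, 1278 * 0.535 = 684 → 727
15–29: 1157 * 0.974 = 1127
30–44: 175 * 0.954 = 167
45+: 1278 * 0.967 + 1621 * 0.507 = 1236 + 822 = 2058
Population now: 0–14=727, 15–29=1127, 30–44=167, 45+=2058
[period 3]
Births: 1127 * 0.245 = 276, 167 * 0.535 = 89 → 365
15–29: 727 * 0.974 = 708
30–44: 1127 * 0.954 = 1075
45+: 167 * 0.967 + 2058 * 0.507 = 161 + 1043 = 1204
Population now: 0–14=365, 15–29=708, 30–44=1075, 45+=1204
[period 4]
Births: 708 * 0.245 = 173, 1075 * 0.535 = 575 → 748
15–29: 365 * 0.974 = 356
30–44: 708 * 0.954 = 675
45+: 1075 * 0.967 + 1204 * 0.507 = 1040 + 610 = 1650
Population now: 0–14=748, 15–29=356, 30–44=675, 45+=1650
Total after period 4: 748 + 356 + 675 + 1650 = 3429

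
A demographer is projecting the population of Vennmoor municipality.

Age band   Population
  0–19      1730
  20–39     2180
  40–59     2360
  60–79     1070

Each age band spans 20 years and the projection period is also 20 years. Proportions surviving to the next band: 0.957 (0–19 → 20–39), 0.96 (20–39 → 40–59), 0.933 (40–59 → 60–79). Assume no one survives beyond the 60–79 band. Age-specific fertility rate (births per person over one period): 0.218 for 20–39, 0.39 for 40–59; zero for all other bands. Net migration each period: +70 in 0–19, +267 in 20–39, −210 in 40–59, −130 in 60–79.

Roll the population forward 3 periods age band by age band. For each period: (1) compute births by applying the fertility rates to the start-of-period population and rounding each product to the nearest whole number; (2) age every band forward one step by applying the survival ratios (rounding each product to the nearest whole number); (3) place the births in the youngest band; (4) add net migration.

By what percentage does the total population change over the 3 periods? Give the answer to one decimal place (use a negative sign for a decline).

-27.8

After projecting period 1:
Births: 2180 × 0.218 = 475, 2360 × 0.39 = 920 ⇒ total 1395
20–39: 1730 × 0.957 = 1656
40–59: 2180 × 0.96 = 2093
60–79: 2360 × 0.933 = 2202
Net migration: 0–19 + 70 → 1465; 20–39 + 267 → 1923; 40–59 − 210 → 1883; 60–79 − 130 → 2072
→ [1465, 1923, 1883, 2072]
After projecting period 2:
Births: 1923 × 0.218 = 419, 1883 × 0.39 = 734 ⇒ total 1153
20–39: 1465 × 0.957 = 1402
40–59: 1923 × 0.96 = 1846
60–79: 1883 × 0.933 = 1757
Net migration: 0–19 + 70 → 1223; 20–39 + 267 → 1669; 40–59 − 210 → 1636; 60–79 − 130 → 1627
→ [1223, 1669, 1636, 1627]
After projecting period 3:
Births: 1669 × 0.218 = 364, 1636 × 0.39 = 638 ⇒ total 1002
20–39: 1223 × 0.957 = 1170
40–59: 1669 × 0.96 = 1602
60–79: 1636 × 0.933 = 1526
Net migration: 0–19 + 70 → 1072; 20–39 + 267 → 1437; 40–59 − 210 → 1392; 60–79 − 130 → 1396
→ [1072, 1437, 1392, 1396]
Total: 7340 → 5297; change = -2043; percentage change = -27.8%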